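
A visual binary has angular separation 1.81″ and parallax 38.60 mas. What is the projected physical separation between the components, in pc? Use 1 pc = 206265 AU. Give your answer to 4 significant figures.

0.0002273 pc

d = 1/p = 1/0.03860″ = 25.907 pc.
At distance d (pc), an angle of θ arcsec spans θ·d AU: s = 1.81 × 25.907 = 46.892 AU.
= 46.892 / 206265 = 0.00022734 pc.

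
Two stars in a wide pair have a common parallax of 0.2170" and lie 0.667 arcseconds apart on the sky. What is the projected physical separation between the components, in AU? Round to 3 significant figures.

3.07 AU

d = 1/p = 1/0.2170″ = 4.6083 pc.
At distance d (pc), an angle of θ arcsec spans θ·d AU: s = 0.667 × 4.6083 = 3.0737 AU.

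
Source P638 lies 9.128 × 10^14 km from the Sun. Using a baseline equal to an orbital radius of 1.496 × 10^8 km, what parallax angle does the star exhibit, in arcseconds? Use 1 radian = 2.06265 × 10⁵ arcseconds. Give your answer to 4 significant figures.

θ ≈ B/d = (1.496 × 10^8) / (9.128 × 10^14) = 1.6389 × 10^-7 rad.
In arcseconds: 1.6389 × 10^-7 × 206265 = 0.033805″.

0.03381 arcsec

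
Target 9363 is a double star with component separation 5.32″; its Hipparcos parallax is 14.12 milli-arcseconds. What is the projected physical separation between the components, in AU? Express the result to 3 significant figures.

377 AU

d = 1/p = 1/0.01412″ = 70.822 pc.
At distance d (pc), an angle of θ arcsec spans θ·d AU: s = 5.32 × 70.822 = 376.77 AU.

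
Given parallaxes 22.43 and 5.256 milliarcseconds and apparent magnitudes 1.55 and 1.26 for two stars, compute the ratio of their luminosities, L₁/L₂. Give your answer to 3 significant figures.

d₁ = 1/p₁ = 1/0.02243″ = 44.583 pc; d₂ = 1/p₂ = 1/0.005256″ = 190.26 pc.
M₁ = m₁ − 5 log₁₀ d₁ + 5 = 1.55 − 8.2458 + 5 = -1.6958.
M₂ = 1.26 − 11.3967 + 5 = -5.1367.
L₁/L₂ = 10^(0.4(M₂ − M₁)) = 10^(0.4 × (-3.4409)) = 10^(-1.37636) = 0.042038.

L₁/L₂ = 0.0420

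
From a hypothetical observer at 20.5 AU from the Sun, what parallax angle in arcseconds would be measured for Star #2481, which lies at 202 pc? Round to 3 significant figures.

p (arcsec) = B (AU) / d (pc).
p = 20.5 / 202 = 0.10149 arcsec.

0.101 arcsec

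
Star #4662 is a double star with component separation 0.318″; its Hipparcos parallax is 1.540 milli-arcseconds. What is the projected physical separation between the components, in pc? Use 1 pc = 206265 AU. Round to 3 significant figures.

d = 1/p = 1/0.001540″ = 649.35 pc.
At distance d (pc), an angle of θ arcsec spans θ·d AU: s = 0.318 × 649.35 = 206.49 AU.
= 206.49 / 206265 = 0.0010011 pc.

0.00100 pc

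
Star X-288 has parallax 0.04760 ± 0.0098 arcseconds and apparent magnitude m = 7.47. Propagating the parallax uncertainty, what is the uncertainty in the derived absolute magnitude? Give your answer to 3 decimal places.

σ_M = 0.447 mag

M = m − 5 log₁₀ d + 5 = m + 5 log₁₀ p + 5, so ∂M/∂p = 5/(p ln 10).
σ_M = (5/ln 10) · (σ_p/p) = 2.1715 × 0.0098/0.04760 = 2.1715 × 0.20588 = 0.44707.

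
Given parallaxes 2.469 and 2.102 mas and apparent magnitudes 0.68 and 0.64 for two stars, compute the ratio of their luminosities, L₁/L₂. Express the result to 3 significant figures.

L₁/L₂ = 0.699

d₁ = 1/p₁ = 1/0.002469″ = 405.02 pc; d₂ = 1/p₂ = 1/0.002102″ = 475.74 pc.
M₁ = m₁ − 5 log₁₀ d₁ + 5 = 0.68 − 13.0374 + 5 = -7.3574.
M₂ = 0.64 − 13.3868 + 5 = -7.7468.
L₁/L₂ = 10^(0.4(M₂ − M₁)) = 10^(0.4 × (-0.3894)) = 10^(-0.15576) = 0.69862.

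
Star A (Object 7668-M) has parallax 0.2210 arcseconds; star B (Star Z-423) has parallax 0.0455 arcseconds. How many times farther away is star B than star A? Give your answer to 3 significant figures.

Since d = 1/p, d_B/d_A = p_A/p_B.
= 0.2210 / 0.0455 = 4.8571.

4.86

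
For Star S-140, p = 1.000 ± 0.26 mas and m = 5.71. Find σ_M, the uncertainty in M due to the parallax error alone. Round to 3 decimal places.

σ_M = 0.565 mag

M = m − 5 log₁₀ d + 5 = m + 5 log₁₀ p + 5, so ∂M/∂p = 5/(p ln 10).
σ_M = (5/ln 10) · (σ_p/p) = 2.1715 × 0.26/1.000 = 2.1715 × 0.26 = 0.56459.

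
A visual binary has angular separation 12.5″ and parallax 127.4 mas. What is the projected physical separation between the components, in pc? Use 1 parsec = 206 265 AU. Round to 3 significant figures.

0.000476 pc

d = 1/p = 1/0.1274″ = 7.8493 pc.
At distance d (pc), an angle of θ arcsec spans θ·d AU: s = 12.5 × 7.8493 = 98.116 AU.
= 98.116 / 206265 = 0.00047568 pc.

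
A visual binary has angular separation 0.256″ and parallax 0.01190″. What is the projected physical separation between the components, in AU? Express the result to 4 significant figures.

21.51 AU

d = 1/p = 1/0.01190″ = 84.034 pc.
At distance d (pc), an angle of θ arcsec spans θ·d AU: s = 0.256 × 84.034 = 21.513 AU.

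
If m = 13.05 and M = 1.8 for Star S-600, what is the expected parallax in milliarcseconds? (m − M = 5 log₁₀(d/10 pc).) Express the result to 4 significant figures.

m − M = 13.05 − 1.8 = 11.25.
d = 10^((m−M)/5 + 1) = 10^3.250 = 1778.3 pc.
p = 1/d = 1/1778.3 = 0.00056233 arcsec = 0.56233 mas.

0.5623 mas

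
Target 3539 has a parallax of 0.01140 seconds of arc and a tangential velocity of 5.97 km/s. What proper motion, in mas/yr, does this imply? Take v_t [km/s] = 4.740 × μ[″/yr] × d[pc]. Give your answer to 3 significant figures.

d = 1/p = 1/0.01140″ = 87.719 pc.
μ = v_t / (4.74 d) = 5.97 / (4.74 × 87.719) = 5.97 / 415.79 = 0.014358 ″/yr = 14.358 mas/yr.

14.4 mas/yr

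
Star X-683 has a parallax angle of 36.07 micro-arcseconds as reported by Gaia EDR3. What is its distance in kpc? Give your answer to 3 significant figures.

27.7 kpc

p = 36.07 micro-arcseconds = 0.00003607 arcsec.
d = 1/p = 1/0.00003607 = 27724 pc.
= 27.724 kpc.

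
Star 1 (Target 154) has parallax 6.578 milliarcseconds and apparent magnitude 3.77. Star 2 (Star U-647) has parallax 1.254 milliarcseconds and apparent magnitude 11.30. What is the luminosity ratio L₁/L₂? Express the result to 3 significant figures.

L₁/L₂ = 37.4

d₁ = 1/p₁ = 1/0.006578″ = 152.02 pc; d₂ = 1/p₂ = 1/0.001254″ = 797.45 pc.
M₁ = m₁ − 5 log₁₀ d₁ + 5 = 3.77 − 10.9095 + 5 = -2.1395.
M₂ = 11.30 − 14.5085 + 5 = 1.7915.
L₁/L₂ = 10^(0.4(M₂ − M₁)) = 10^(0.4 × 3.9310) = 10^1.57240 = 37.359.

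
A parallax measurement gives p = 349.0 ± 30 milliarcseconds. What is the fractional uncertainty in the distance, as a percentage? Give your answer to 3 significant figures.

8.60%

For d = 1/p, |σ_d/d| = |σ_p/p|.
σ_p/p = 30 / 349.0 = 0.08596 = 8.596%.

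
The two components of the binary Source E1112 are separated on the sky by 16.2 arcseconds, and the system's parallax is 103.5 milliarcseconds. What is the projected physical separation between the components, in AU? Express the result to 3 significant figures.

d = 1/p = 1/0.1035″ = 9.6618 pc.
At distance d (pc), an angle of θ arcsec spans θ·d AU: s = 16.2 × 9.6618 = 156.52 AU.

157 AU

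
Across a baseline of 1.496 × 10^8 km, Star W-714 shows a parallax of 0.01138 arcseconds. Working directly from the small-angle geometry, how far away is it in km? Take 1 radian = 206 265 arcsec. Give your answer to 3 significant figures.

2.71 × 10^15 km

θ = 0.01138″ = 0.01138/206265 = 5.5172 × 10^-8 rad.
d = B/θ = (1.496 × 10^8) / (5.5172 × 10^-8) = 2.7115 × 10^15 km.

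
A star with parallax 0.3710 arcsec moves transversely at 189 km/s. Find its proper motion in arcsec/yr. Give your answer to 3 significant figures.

d = 1/p = 1/0.3710″ = 2.6954 pc.
μ = v_t / (4.74 d) = 189 / (4.74 × 2.6954) = 189 / 12.776 = 14.793 ″/yr.

14.8 arcsec/yr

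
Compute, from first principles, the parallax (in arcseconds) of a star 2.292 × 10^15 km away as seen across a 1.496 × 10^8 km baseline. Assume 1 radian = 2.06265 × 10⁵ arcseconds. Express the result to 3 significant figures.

θ ≈ B/d = (1.496 × 10^8) / (2.292 × 10^15) = 6.5271 × 10^-8 rad.
In arcseconds: 6.5271 × 10^-8 × 206265 = 0.013463″.

0.0135 arcsec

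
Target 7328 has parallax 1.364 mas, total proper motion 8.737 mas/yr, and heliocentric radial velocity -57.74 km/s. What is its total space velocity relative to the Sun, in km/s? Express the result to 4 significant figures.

65.24 km/s

d = 1/p = 1/0.001364″ = 733.14 pc.
μ = 8.737 mas/yr = 0.008737 ″/yr.
v_t = 4.740 μ d = 4.740 × 0.008737 × 733.14 = 30.362 km/s.
v = √(v_r² + v_t²) = √((-57.74)² + 30.362²) = √4255.76 = 65.236 km/s.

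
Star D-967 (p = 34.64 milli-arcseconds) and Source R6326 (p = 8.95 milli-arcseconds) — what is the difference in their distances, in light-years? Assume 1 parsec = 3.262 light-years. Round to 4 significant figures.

d_A = 1/0.03464″ = 28.868 pc; d_B = 1/0.008950″ = 111.73 pc.
|d_B − d_A| = |111.73 − 28.868| = 82.862 pc = 82.862 × 3.262 ly = 270.3 ly.

270.3 ly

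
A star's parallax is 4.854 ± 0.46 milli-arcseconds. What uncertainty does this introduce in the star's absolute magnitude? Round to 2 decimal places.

σ_M = 0.21 mag

M = m − 5 log₁₀ d + 5 = m + 5 log₁₀ p + 5, so ∂M/∂p = 5/(p ln 10).
σ_M = (5/ln 10) · (σ_p/p) = 2.1715 × 0.46/4.854 = 2.1715 × 0.094767 = 0.20579.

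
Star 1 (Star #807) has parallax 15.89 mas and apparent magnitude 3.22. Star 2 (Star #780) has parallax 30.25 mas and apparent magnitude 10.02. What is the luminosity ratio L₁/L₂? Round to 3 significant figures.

L₁/L₂ = 1900

d₁ = 1/p₁ = 1/0.01589″ = 62.933 pc; d₂ = 1/p₂ = 1/0.03025″ = 33.058 pc.
M₁ = m₁ − 5 log₁₀ d₁ + 5 = 3.22 − 8.9944 + 5 = -0.7744.
M₂ = 10.02 − 7.5964 + 5 = 7.4236.
L₁/L₂ = 10^(0.4(M₂ − M₁)) = 10^(0.4 × 8.1980) = 10^3.27920 = 1902.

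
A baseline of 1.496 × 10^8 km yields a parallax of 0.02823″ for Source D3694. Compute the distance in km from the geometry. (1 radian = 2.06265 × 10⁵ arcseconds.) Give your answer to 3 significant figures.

θ = 0.02823″ = 0.02823/206265 = 1.3686 × 10^-7 rad.
d = B/θ = (1.496 × 10^8) / (1.3686 × 10^-7) = 1.0931 × 10^15 km.

1.09 × 10^15 km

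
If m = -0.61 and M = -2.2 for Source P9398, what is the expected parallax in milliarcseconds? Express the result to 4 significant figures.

m − M = -0.61 − (-2.2) = 1.59.
d = 10^((m−M)/5 + 1) = 10^1.318 = 20.797 pc.
p = 1/d = 1/20.797 = 0.048084 arcsec = 48.084 mas.

48.08 mas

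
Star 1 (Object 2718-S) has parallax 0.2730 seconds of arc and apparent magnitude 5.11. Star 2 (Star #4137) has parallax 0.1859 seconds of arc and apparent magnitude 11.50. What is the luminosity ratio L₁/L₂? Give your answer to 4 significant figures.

L₁/L₂ = 166.8

d₁ = 1/p₁ = 1/0.2730″ = 3.663 pc; d₂ = 1/p₂ = 1/0.1859″ = 5.3792 pc.
M₁ = m₁ − 5 log₁₀ d₁ + 5 = 5.11 − 2.8192 + 5 = 7.2908.
M₂ = 11.50 − 3.6536 + 5 = 12.8464.
L₁/L₂ = 10^(0.4(M₂ − M₁)) = 10^(0.4 × 5.5556) = 10^2.22224 = 166.82.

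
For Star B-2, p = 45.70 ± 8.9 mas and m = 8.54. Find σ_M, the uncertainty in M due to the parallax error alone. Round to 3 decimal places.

M = m − 5 log₁₀ d + 5 = m + 5 log₁₀ p + 5, so ∂M/∂p = 5/(p ln 10).
σ_M = (5/ln 10) · (σ_p/p) = 2.1715 × 8.9/45.70 = 2.1715 × 0.19475 = 0.4229.

σ_M = 0.423 mag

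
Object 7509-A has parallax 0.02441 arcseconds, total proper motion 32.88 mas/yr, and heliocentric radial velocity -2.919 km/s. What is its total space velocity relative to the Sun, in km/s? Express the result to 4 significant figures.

7.020 km/s

d = 1/p = 1/0.02441″ = 40.967 pc.
μ = 32.88 mas/yr = 0.03288 ″/yr.
v_t = 4.740 μ d = 4.740 × 0.03288 × 40.967 = 6.3848 km/s.
v = √(v_r² + v_t²) = √((-2.919)² + 6.3848²) = √49.2862 = 7.0204 km/s.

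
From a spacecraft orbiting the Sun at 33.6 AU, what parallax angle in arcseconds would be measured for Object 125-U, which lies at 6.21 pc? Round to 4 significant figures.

5.411 arcsec

p (arcsec) = B (AU) / d (pc).
p = 33.6 / 6.21 = 5.4106 arcsec.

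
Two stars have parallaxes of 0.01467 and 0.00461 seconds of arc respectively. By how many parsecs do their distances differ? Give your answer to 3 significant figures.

149 pc

d_A = 1/0.01467″ = 68.166 pc; d_B = 1/0.004610″ = 216.92 pc.
|d_B − d_A| = |216.92 − 68.166| = 148.75 pc.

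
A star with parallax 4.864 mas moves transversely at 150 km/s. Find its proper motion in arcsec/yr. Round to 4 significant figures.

0.1539 arcsec/yr

d = 1/p = 1/0.004864″ = 205.59 pc.
μ = v_t / (4.74 d) = 150 / (4.74 × 205.59) = 150 / 974.5 = 0.15393 ″/yr.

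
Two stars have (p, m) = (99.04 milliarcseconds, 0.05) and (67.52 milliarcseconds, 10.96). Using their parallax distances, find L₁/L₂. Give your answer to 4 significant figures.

d₁ = 1/p₁ = 1/0.09904″ = 10.097 pc; d₂ = 1/p₂ = 1/0.06752″ = 14.81 pc.
M₁ = m₁ − 5 log₁₀ d₁ + 5 = 0.05 − 5.0210 + 5 = 0.0290.
M₂ = 10.96 − 5.8528 + 5 = 10.1072.
L₁/L₂ = 10^(0.4(M₂ − M₁)) = 10^(0.4 × 10.0782) = 10^4.03128 = 10747.

L₁/L₂ = 10750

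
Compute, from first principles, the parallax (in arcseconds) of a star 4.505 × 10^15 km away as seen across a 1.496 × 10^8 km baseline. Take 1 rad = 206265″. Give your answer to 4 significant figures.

θ ≈ B/d = (1.496 × 10^8) / (4.505 × 10^15) = 3.3208 × 10^-8 rad.
In arcseconds: 3.3208 × 10^-8 × 206265 = 0.0068496″.

0.006850 arcsec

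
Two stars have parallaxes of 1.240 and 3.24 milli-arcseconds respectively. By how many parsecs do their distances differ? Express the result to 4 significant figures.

d_A = 1/0.001240″ = 806.45 pc; d_B = 1/0.003240″ = 308.64 pc.
|d_B − d_A| = |308.64 − 806.45| = 497.81 pc.

497.8 pc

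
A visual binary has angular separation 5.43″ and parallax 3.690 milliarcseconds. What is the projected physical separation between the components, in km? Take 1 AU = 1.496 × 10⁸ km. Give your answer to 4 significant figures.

2.201 × 10^11 km

d = 1/p = 1/0.003690″ = 271 pc.
At distance d (pc), an angle of θ arcsec spans θ·d AU: s = 5.43 × 271 = 1471.5 AU.
= 1471.5 × 1.496 × 10⁸ km = 2.2014 × 10^11 km.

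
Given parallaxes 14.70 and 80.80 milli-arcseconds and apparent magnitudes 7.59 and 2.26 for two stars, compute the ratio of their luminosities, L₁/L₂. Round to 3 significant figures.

d₁ = 1/p₁ = 1/0.01470″ = 68.027 pc; d₂ = 1/p₂ = 1/0.08080″ = 12.376 pc.
M₁ = m₁ − 5 log₁₀ d₁ + 5 = 7.59 − 9.1634 + 5 = 3.4266.
M₂ = 2.26 − 5.4629 + 5 = 1.7971.
L₁/L₂ = 10^(0.4(M₂ − M₁)) = 10^(0.4 × (-1.6295)) = 10^(-0.65180) = 0.22295.

L₁/L₂ = 0.223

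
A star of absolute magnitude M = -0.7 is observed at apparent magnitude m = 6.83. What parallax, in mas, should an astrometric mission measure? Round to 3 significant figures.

3.12 mas

m − M = 6.83 − (-0.7) = 7.53.
d = 10^((m−M)/5 + 1) = 10^2.506 = 320.63 pc.
p = 1/d = 1/320.63 = 0.0031189 arcsec = 3.1189 mas.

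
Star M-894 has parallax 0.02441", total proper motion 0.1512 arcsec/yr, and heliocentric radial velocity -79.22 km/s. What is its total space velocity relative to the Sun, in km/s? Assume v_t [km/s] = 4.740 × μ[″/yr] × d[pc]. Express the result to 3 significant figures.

84.5 km/s

d = 1/p = 1/0.02441″ = 40.967 pc.
v_t = 4.740 μ d = 4.740 × 0.1512 × 40.967 = 29.361 km/s.
v = √(v_r² + v_t²) = √((-79.22)² + 29.361²) = √7137.88 = 84.486 km/s.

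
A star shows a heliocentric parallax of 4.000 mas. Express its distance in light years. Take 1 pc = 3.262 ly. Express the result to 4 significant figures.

815.5 light years

p = 4.000 mas = 0.004000 arcsec.
d = 1/p = 1/0.004000 = 250 pc.
In light-years: 250 × 3.262 = 815.5 ly.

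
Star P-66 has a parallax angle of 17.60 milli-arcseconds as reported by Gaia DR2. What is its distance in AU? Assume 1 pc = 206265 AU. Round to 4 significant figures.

p = 17.60 milli-arcseconds = 0.01760 arcsec.
d = 1/p = 1/0.01760 = 56.818 pc.
In AU: 56.818 × 206265 = 1.1720 × 10^7 AU.

1.172 × 10^7 AU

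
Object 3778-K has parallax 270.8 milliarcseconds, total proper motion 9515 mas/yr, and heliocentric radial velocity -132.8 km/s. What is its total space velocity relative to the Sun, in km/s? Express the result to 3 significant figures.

213 km/s

d = 1/p = 1/0.2708″ = 3.6928 pc.
μ = 9515 mas/yr = 9.515 ″/yr.
v_t = 4.740 μ d = 4.740 × 9.515 × 3.6928 = 166.55 km/s.
v = √(v_r² + v_t²) = √((-132.8)² + 166.55²) = √45374.7 = 213.01 km/s.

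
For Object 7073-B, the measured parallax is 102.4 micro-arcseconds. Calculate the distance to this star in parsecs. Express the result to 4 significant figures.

p = 102.4 micro-arcseconds = 0.0001024 arcsec.
d = 1/p = 1/0.0001024 = 9765.6 pc.

9766 pc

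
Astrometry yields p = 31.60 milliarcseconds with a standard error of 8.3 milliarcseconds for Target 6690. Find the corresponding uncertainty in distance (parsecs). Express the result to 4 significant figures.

d = 1/p, so σ_d = σ_p / p².
σ_d = 0.00830 / (0.03160)² = 0.00830 / 0.00099856 = 8.312 pc.

8.312 pc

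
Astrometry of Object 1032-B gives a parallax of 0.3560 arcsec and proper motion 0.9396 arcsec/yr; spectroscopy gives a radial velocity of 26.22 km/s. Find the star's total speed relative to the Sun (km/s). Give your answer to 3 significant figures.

29.1 km/s

d = 1/p = 1/0.3560″ = 2.809 pc.
v_t = 4.740 μ d = 4.740 × 0.9396 × 2.809 = 12.51 km/s.
v = √(v_r² + v_t²) = √(26.22² + 12.51²) = √843.989 = 29.051 km/s.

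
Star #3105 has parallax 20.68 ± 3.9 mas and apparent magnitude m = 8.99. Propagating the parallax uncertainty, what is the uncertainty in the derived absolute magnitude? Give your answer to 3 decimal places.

σ_M = 0.410 mag

M = m − 5 log₁₀ d + 5 = m + 5 log₁₀ p + 5, so ∂M/∂p = 5/(p ln 10).
σ_M = (5/ln 10) · (σ_p/p) = 2.1715 × 3.9/20.68 = 2.1715 × 0.18859 = 0.40952.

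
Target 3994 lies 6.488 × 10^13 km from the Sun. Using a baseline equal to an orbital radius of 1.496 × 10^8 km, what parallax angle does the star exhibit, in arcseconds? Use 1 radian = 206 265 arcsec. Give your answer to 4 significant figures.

0.4756 arcsec

θ ≈ B/d = (1.496 × 10^8) / (6.488 × 10^13) = 2.3058 × 10^-6 rad.
In arcseconds: 2.3058 × 10^-6 × 206265 = 0.47561″.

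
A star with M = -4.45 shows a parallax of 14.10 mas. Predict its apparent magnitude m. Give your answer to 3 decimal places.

d = 1/p = 1/0.01410″ = 70.922 pc.
m − M = 5 log₁₀ d − 5 = 5 log₁₀(70.922) − 5 = 9.2539 − 5 = 4.2539.
m = M + (m − M) = -4.45 + 4.2539 = -0.196.

m = -0.196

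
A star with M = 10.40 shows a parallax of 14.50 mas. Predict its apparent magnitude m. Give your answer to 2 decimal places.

d = 1/p = 1/0.01450″ = 68.966 pc.
m − M = 5 log₁₀ d − 5 = 5 log₁₀(68.966) − 5 = 9.1932 − 5 = 4.1932.
m = M + (m − M) = 10.40 + 4.1932 = 14.59.

m = 14.59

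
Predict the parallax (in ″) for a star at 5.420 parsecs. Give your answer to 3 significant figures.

0.185 ″

p = 1/d = 1/5.42 = 0.1845 arcsec.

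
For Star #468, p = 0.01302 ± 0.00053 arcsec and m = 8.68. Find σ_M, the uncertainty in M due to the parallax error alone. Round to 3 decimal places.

M = m − 5 log₁₀ d + 5 = m + 5 log₁₀ p + 5, so ∂M/∂p = 5/(p ln 10).
σ_M = (5/ln 10) · (σ_p/p) = 2.1715 × 0.00053/0.01302 = 2.1715 × 0.040707 = 0.088395.

σ_M = 0.088 mag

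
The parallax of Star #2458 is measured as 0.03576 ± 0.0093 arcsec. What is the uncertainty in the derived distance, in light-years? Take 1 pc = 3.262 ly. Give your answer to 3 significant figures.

d = 1/p, so σ_d = σ_p / p².
σ_d = 0.00930 / (0.03576)² = 0.00930 / 0.0012788 = 7.2724 pc = 7.2724 × 3.262 ly = 23.723 ly.

23.7 ly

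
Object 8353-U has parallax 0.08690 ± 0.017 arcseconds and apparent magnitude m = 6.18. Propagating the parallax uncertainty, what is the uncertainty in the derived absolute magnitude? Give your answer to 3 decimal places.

σ_M = 0.425 mag

M = m − 5 log₁₀ d + 5 = m + 5 log₁₀ p + 5, so ∂M/∂p = 5/(p ln 10).
σ_M = (5/ln 10) · (σ_p/p) = 2.1715 × 0.017/0.08690 = 2.1715 × 0.19563 = 0.42481.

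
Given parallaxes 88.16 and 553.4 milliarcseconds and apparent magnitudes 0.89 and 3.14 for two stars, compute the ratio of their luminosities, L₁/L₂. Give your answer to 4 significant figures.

L₁/L₂ = 313.0

d₁ = 1/p₁ = 1/0.08816″ = 11.343 pc; d₂ = 1/p₂ = 1/0.5534″ = 1.807 pc.
M₁ = m₁ − 5 log₁₀ d₁ + 5 = 0.89 − 5.2736 + 5 = 0.6164.
M₂ = 3.14 − 1.2848 + 5 = 6.8552.
L₁/L₂ = 10^(0.4(M₂ − M₁)) = 10^(0.4 × 6.2388) = 10^2.49552 = 312.98.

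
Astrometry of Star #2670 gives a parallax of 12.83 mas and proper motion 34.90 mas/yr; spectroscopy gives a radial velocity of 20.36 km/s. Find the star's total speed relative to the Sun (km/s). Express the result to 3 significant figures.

d = 1/p = 1/0.01283″ = 77.942 pc.
μ = 34.90 mas/yr = 0.03490 ″/yr.
v_t = 4.740 μ d = 4.740 × 0.03490 × 77.942 = 12.894 km/s.
v = √(v_r² + v_t²) = √(20.36² + 12.894²) = √580.785 = 24.099 km/s.

24.1 km/s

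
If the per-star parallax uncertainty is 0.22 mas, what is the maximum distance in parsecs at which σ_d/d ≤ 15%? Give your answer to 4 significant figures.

681.8 pc

σ_d/d = σ_p/p, so the condition is σ_p/p ≤ 0.15, i.e. p ≥ σ_p/0.15.
p_min = 0.22/0.15 = 1.4667 mas = 0.0014667 arcsec.
d_max = 1/p_min = 1/0.0014667 = 681.8 pc.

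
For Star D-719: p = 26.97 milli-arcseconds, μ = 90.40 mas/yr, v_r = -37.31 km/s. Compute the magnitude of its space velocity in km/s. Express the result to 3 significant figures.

d = 1/p = 1/0.02697″ = 37.078 pc.
μ = 90.40 mas/yr = 0.09040 ″/yr.
v_t = 4.740 μ d = 4.740 × 0.09040 × 37.078 = 15.888 km/s.
v = √(v_r² + v_t²) = √((-37.31)² + 15.888²) = √1644.46 = 40.552 km/s.

40.6 km/s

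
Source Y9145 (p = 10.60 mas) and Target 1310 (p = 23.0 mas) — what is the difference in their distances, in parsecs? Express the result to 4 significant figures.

50.86 pc

d_A = 1/0.01060″ = 94.34 pc; d_B = 1/0.02300″ = 43.478 pc.
|d_B − d_A| = |43.478 − 94.34| = 50.862 pc.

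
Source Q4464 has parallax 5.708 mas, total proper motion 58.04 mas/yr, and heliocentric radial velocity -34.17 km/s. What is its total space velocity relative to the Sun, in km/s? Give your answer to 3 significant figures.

59.1 km/s

d = 1/p = 1/0.005708″ = 175.19 pc.
μ = 58.04 mas/yr = 0.05804 ″/yr.
v_t = 4.740 μ d = 4.740 × 0.05804 × 175.19 = 48.196 km/s.
v = √(v_r² + v_t²) = √((-34.17)² + 48.196²) = √3490.44 = 59.08 km/s.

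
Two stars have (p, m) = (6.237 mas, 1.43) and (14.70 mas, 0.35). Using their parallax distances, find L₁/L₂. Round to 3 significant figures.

d₁ = 1/p₁ = 1/0.006237″ = 160.33 pc; d₂ = 1/p₂ = 1/0.01470″ = 68.027 pc.
M₁ = m₁ − 5 log₁₀ d₁ + 5 = 1.43 − 11.0251 + 5 = -4.5951.
M₂ = 0.35 − 9.1634 + 5 = -3.8134.
L₁/L₂ = 10^(0.4(M₂ − M₁)) = 10^(0.4 × 0.7817) = 10^0.31268 = 2.0544.

L₁/L₂ = 2.05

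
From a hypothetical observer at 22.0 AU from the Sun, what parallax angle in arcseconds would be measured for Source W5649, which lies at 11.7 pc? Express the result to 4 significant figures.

1.880 arcsec

p (arcsec) = B (AU) / d (pc).
p = 22.0 / 11.7 = 1.8803 arcsec.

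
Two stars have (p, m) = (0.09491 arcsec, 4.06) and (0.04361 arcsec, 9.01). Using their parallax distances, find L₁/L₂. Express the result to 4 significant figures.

L₁/L₂ = 20.16

d₁ = 1/p₁ = 1/0.09491″ = 10.536 pc; d₂ = 1/p₂ = 1/0.04361″ = 22.931 pc.
M₁ = m₁ − 5 log₁₀ d₁ + 5 = 4.06 − 5.1134 + 5 = 3.9466.
M₂ = 9.01 − 6.8021 + 5 = 7.2079.
L₁/L₂ = 10^(0.4(M₂ − M₁)) = 10^(0.4 × 3.2613) = 10^1.30452 = 20.161.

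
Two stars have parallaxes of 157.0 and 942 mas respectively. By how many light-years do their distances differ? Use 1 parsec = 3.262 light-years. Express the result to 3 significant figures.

17.3 ly

d_A = 1/0.1570″ = 6.3694 pc; d_B = 1/0.9420″ = 1.0616 pc.
|d_B − d_A| = |1.0616 − 6.3694| = 5.3078 pc = 5.3078 × 3.262 ly = 17.314 ly.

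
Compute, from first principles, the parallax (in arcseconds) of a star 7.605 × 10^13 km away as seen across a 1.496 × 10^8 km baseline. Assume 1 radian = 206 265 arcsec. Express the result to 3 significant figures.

θ ≈ B/d = (1.496 × 10^8) / (7.605 × 10^13) = 1.9671 × 10^-6 rad.
In arcseconds: 1.9671 × 10^-6 × 206265 = 0.40574″.

0.406 arcsec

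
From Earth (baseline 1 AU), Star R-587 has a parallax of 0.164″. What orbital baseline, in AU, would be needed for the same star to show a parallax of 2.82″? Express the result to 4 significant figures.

Parallax scales linearly with baseline: p ∝ B, so B = p_target / p_Earth × 1 AU.
B = 2.82 / 0.164 = 17.195 AU.

17.20 AU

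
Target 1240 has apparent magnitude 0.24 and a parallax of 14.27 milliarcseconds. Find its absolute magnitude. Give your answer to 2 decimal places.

M = -3.99

d = 1/p = 1/0.01427″ = 70.077 pc.
m − M = 5 log₁₀(70.077) − 5 = 9.2279 − 5 = 4.2279.
M = m − (m − M) = 0.24 − 4.2279 = -3.99.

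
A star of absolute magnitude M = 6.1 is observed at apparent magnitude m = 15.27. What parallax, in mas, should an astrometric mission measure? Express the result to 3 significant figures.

m − M = 15.27 − 6.1 = 9.17.
d = 10^((m−M)/5 + 1) = 10^2.834 = 682.34 pc.
p = 1/d = 1/682.34 = 0.0014655 arcsec = 1.4655 mas.

1.47 mas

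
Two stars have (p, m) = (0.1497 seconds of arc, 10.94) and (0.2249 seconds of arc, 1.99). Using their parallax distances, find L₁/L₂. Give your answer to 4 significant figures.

d₁ = 1/p₁ = 1/0.1497″ = 6.68 pc; d₂ = 1/p₂ = 1/0.2249″ = 4.4464 pc.
M₁ = m₁ − 5 log₁₀ d₁ + 5 = 10.94 − 4.1239 + 5 = 11.8161.
M₂ = 1.99 − 3.2400 + 5 = 3.7500.
L₁/L₂ = 10^(0.4(M₂ − M₁)) = 10^(0.4 × (-8.0661)) = 10^(-3.22644) = 0.00059369.

L₁/L₂ = 0.0005937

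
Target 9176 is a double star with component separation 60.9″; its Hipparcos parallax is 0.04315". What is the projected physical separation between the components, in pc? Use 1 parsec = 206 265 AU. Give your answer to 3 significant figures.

d = 1/p = 1/0.04315″ = 23.175 pc.
At distance d (pc), an angle of θ arcsec spans θ·d AU: s = 60.9 × 23.175 = 1411.4 AU.
= 1411.4 / 206265 = 0.0068427 pc.

0.00684 pc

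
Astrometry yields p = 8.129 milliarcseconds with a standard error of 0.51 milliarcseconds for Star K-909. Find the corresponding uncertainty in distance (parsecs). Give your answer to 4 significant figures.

d = 1/p, so σ_d = σ_p / p².
σ_d = 0.000510 / (0.008129)² = 0.000510 / 0.000066081 = 7.7178 pc.

7.718 pc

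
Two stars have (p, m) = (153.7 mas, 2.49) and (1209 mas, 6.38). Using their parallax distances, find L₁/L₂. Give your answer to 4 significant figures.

L₁/L₂ = 2226

d₁ = 1/p₁ = 1/0.1537″ = 6.5062 pc; d₂ = 1/p₂ = 1/1.209″ = 0.82713 pc.
M₁ = m₁ − 5 log₁₀ d₁ + 5 = 2.49 − 4.0666 + 5 = 3.4234.
M₂ = 6.38 − (-0.4121) + 5 = 11.7921.
L₁/L₂ = 10^(0.4(M₂ − M₁)) = 10^(0.4 × 8.3687) = 10^3.34748 = 2225.8.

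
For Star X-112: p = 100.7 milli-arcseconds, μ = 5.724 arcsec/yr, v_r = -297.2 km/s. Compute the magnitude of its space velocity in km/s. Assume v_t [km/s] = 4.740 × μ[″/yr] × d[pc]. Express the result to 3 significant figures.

d = 1/p = 1/0.1007″ = 9.9305 pc.
v_t = 4.740 μ d = 4.740 × 5.724 × 9.9305 = 269.43 km/s.
v = √(v_r² + v_t²) = √((-297.2)² + 269.43²) = √160920 = 401.15 km/s.

401 km/s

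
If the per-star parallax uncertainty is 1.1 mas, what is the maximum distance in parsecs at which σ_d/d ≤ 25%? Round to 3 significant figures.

σ_d/d = σ_p/p, so the condition is σ_p/p ≤ 0.25, i.e. p ≥ σ_p/0.25.
p_min = 1.1/0.25 = 4.4 mas = 0.0044 arcsec.
d_max = 1/p_min = 1/0.0044 = 227.27 pc.

227 pc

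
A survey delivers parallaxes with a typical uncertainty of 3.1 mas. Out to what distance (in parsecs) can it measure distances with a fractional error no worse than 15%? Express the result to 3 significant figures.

σ_d/d = σ_p/p, so the condition is σ_p/p ≤ 0.15, i.e. p ≥ σ_p/0.15.
p_min = 3.1/0.15 = 20.667 mas = 0.020667 arcsec.
d_max = 1/p_min = 1/0.020667 = 48.386 pc.

48.4 pc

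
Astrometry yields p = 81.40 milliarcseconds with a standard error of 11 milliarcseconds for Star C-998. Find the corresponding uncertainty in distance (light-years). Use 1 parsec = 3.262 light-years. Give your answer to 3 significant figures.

5.42 ly

d = 1/p, so σ_d = σ_p / p².
σ_d = 0.0110 / (0.08140)² = 0.0110 / 0.006626 = 1.6601 pc = 1.6601 × 3.262 ly = 5.4152 ly.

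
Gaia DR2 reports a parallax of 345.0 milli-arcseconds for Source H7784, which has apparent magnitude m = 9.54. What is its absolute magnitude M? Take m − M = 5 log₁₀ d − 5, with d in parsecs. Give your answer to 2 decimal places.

d = 1/p = 1/0.3450″ = 2.8986 pc.
m − M = 5 log₁₀(2.8986) − 5 = 2.3109 − 5 = -2.6891.
M = m − (m − M) = 9.54 − (-2.6891) = 12.23.

M = 12.23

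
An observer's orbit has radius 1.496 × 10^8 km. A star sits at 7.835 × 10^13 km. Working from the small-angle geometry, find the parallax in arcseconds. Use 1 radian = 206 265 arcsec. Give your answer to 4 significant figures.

θ ≈ B/d = (1.496 × 10^8) / (7.835 × 10^13) = 1.9094 × 10^-6 rad.
In arcseconds: 1.9094 × 10^-6 × 206265 = 0.39384″.

0.3938 arcsec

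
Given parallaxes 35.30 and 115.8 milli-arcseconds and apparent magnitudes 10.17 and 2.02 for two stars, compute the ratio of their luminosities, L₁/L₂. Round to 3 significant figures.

L₁/L₂ = 0.00591

d₁ = 1/p₁ = 1/0.03530″ = 28.329 pc; d₂ = 1/p₂ = 1/0.1158″ = 8.6356 pc.
M₁ = m₁ − 5 log₁₀ d₁ + 5 = 10.17 − 7.2612 + 5 = 7.9088.
M₂ = 2.02 − 4.6815 + 5 = 2.3385.
L₁/L₂ = 10^(0.4(M₂ − M₁)) = 10^(0.4 × (-5.5703)) = 10^(-2.22812) = 0.005914.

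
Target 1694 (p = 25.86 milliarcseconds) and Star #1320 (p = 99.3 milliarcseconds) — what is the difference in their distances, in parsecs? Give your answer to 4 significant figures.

28.60 pc

d_A = 1/0.02586″ = 38.67 pc; d_B = 1/0.09930″ = 10.07 pc.
|d_B − d_A| = |10.07 − 38.67| = 28.6 pc.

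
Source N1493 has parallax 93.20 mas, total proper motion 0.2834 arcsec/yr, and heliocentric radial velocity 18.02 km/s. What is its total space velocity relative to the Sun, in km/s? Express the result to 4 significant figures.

23.08 km/s

d = 1/p = 1/0.09320″ = 10.73 pc.
v_t = 4.740 μ d = 4.740 × 0.2834 × 10.73 = 14.414 km/s.
v = √(v_r² + v_t²) = √(18.02² + 14.414²) = √532.484 = 23.076 km/s.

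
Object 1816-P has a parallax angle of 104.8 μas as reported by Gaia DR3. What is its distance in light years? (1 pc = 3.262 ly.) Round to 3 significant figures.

31100 light years

p = 104.8 μas = 0.0001048 arcsec.
d = 1/p = 1/0.0001048 = 9542 pc.
In light-years: 9542 × 3.262 = 31126 ly.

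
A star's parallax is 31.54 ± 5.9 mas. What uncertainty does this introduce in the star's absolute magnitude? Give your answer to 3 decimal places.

σ_M = 0.406 mag

M = m − 5 log₁₀ d + 5 = m + 5 log₁₀ p + 5, so ∂M/∂p = 5/(p ln 10).
σ_M = (5/ln 10) · (σ_p/p) = 2.1715 × 5.9/31.54 = 2.1715 × 0.18706 = 0.4062.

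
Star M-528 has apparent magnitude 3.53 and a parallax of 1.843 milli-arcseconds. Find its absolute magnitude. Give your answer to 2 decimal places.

M = -5.14

d = 1/p = 1/0.001843″ = 542.59 pc.
m − M = 5 log₁₀(542.59) − 5 = 13.6724 − 5 = 8.6724.
M = m − (m − M) = 3.53 − 8.6724 = -5.14.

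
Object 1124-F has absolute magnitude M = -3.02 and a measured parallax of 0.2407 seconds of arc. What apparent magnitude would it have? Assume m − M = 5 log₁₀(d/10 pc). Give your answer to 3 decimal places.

m = -4.927

d = 1/p = 1/0.2407″ = 4.1545 pc.
m − M = 5 log₁₀ d − 5 = 5 log₁₀(4.1545) − 5 = 3.0926 − 5 = -1.9074.
m = M + (m − M) = -3.02 + (-1.9074) = -4.927.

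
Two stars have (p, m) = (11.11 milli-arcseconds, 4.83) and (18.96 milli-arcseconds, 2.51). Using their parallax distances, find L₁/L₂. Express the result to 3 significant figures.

L₁/L₂ = 0.344

d₁ = 1/p₁ = 1/0.01111″ = 90.009 pc; d₂ = 1/p₂ = 1/0.01896″ = 52.743 pc.
M₁ = m₁ − 5 log₁₀ d₁ + 5 = 4.83 − 9.7714 + 5 = 0.0586.
M₂ = 2.51 − 8.6108 + 5 = -1.1008.
L₁/L₂ = 10^(0.4(M₂ − M₁)) = 10^(0.4 × (-1.1594)) = 10^(-0.46376) = 0.34375.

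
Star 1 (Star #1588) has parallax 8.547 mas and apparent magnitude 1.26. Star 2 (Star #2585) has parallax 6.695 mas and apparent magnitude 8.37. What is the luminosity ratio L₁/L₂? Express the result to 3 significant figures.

L₁/L₂ = 428

d₁ = 1/p₁ = 1/0.008547″ = 117 pc; d₂ = 1/p₂ = 1/0.006695″ = 149.37 pc.
M₁ = m₁ − 5 log₁₀ d₁ + 5 = 1.26 − 10.3409 + 5 = -4.0809.
M₂ = 8.37 − 10.8713 + 5 = 2.4987.
L₁/L₂ = 10^(0.4(M₂ − M₁)) = 10^(0.4 × 6.5796) = 10^2.63184 = 428.39.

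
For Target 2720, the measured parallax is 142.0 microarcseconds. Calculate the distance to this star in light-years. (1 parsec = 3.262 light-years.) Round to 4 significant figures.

22970 light years

p = 142.0 microarcseconds = 0.0001420 arcsec.
d = 1/p = 1/0.0001420 = 7042.3 pc.
In light-years: 7042.3 × 3.262 = 22972 ly.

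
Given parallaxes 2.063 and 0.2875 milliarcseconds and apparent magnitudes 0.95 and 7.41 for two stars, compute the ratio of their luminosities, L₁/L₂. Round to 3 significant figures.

L₁/L₂ = 7.45

d₁ = 1/p₁ = 1/0.002063″ = 484.73 pc; d₂ = 1/p₂ = 1/0.0002875″ = 3478.3 pc.
M₁ = m₁ − 5 log₁₀ d₁ + 5 = 0.95 − 13.4275 + 5 = -7.4775.
M₂ = 7.41 − 17.7068 + 5 = -5.2968.
L₁/L₂ = 10^(0.4(M₂ − M₁)) = 10^(0.4 × 2.1807) = 10^0.87228 = 7.4521.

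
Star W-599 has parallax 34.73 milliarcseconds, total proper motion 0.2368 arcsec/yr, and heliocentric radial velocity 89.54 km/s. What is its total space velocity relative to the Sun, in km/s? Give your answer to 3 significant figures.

95.2 km/s

d = 1/p = 1/0.03473″ = 28.794 pc.
v_t = 4.740 μ d = 4.740 × 0.2368 × 28.794 = 32.319 km/s.
v = √(v_r² + v_t²) = √(89.54² + 32.319²) = √9061.93 = 95.194 km/s.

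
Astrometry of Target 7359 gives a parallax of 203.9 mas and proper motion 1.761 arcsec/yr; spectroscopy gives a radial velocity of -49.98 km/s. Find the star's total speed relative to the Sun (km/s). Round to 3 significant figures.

64.6 km/s

d = 1/p = 1/0.2039″ = 4.9044 pc.
v_t = 4.740 μ d = 4.740 × 1.761 × 4.9044 = 40.938 km/s.
v = √(v_r² + v_t²) = √((-49.98)² + 40.938²) = √4173.92 = 64.606 km/s.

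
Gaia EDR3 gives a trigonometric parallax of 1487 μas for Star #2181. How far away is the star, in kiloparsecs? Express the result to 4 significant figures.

0.6725 kpc

p = 1487 μas = 0.001487 arcsec.
d = 1/p = 1/0.001487 = 672.49 pc.
= 0.67249 kpc.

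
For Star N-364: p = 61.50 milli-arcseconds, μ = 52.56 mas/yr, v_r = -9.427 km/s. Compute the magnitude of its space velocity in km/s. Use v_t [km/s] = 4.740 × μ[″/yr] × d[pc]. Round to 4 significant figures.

10.26 km/s

d = 1/p = 1/0.06150″ = 16.26 pc.
μ = 52.56 mas/yr = 0.05256 ″/yr.
v_t = 4.740 μ d = 4.740 × 0.05256 × 16.26 = 4.0509 km/s.
v = √(v_r² + v_t²) = √((-9.427)² + 4.0509²) = √105.278 = 10.261 km/s.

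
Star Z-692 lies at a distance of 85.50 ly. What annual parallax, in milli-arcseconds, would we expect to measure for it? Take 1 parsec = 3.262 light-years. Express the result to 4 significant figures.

d = 85.50 ly ÷ 3.262 = 26.211 pc.
p = 1/d = 1/26.211 = 0.038152 arcsec.
= 0.038152 × 1000 = 38.152 mas.

38.15 mas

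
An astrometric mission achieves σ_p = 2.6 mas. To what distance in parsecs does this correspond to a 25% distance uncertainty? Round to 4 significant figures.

96.15 pc

σ_d/d = σ_p/p, so the condition is σ_p/p ≤ 0.25, i.e. p ≥ σ_p/0.25.
p_min = 2.6/0.25 = 10.4 mas = 0.0104 arcsec.
d_max = 1/p_min = 1/0.0104 = 96.154 pc.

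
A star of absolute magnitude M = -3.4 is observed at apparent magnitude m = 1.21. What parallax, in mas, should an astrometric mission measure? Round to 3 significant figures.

m − M = 1.21 − (-3.4) = 4.61.
d = 10^((m−M)/5 + 1) = 10^1.922 = 83.56 pc.
p = 1/d = 1/83.56 = 0.011967 arcsec = 11.967 mas.

12.0 mas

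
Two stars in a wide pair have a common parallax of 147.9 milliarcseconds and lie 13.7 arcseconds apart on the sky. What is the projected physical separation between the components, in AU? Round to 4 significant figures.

d = 1/p = 1/0.1479″ = 6.7613 pc.
At distance d (pc), an angle of θ arcsec spans θ·d AU: s = 13.7 × 6.7613 = 92.63 AU.

92.63 AU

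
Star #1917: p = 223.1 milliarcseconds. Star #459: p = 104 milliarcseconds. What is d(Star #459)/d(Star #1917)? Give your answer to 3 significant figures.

Since d = 1/p, d_B/d_A = p_A/p_B.
= 223.1 / 104 = 2.1452.

2.15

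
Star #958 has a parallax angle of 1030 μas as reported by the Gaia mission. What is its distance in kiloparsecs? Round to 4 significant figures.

p = 1030 μas = 0.001030 arcsec.
d = 1/p = 1/0.001030 = 970.87 pc.
= 0.97087 kpc.

0.9709 kpc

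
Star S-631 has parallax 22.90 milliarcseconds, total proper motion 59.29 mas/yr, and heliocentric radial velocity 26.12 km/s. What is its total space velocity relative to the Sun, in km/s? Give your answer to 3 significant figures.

28.9 km/s

d = 1/p = 1/0.02290″ = 43.668 pc.
μ = 59.29 mas/yr = 0.05929 ″/yr.
v_t = 4.740 μ d = 4.740 × 0.05929 × 43.668 = 12.272 km/s.
v = √(v_r² + v_t²) = √(26.12² + 12.272²) = √832.856 = 28.859 km/s.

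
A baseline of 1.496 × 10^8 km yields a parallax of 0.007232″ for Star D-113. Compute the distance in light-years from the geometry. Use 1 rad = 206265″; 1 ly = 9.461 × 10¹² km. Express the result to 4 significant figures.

θ = 0.007232″ = 0.007232/206265 = 3.5062 × 10^-8 rad.
d = B/θ = (1.496 × 10^8) / (3.5062 × 10^-8) = 4.2667 × 10^15 km = (4.2667 × 10^15) / (9.461 × 10^12) ly = 450.98 ly.

451.0 ly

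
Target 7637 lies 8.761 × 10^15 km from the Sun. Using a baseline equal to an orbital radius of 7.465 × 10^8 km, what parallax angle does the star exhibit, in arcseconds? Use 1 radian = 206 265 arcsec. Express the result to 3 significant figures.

θ ≈ B/d = (7.465 × 10^8) / (8.761 × 10^15) = 8.5207 × 10^-8 rad.
In arcseconds: 8.5207 × 10^-8 × 206265 = 0.017575″.

0.0176 arcsec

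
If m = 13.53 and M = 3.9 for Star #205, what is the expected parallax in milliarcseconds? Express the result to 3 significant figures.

1.19 mas

m − M = 13.53 − 3.9 = 9.63.
d = 10^((m−M)/5 + 1) = 10^2.926 = 843.33 pc.
p = 1/d = 1/843.33 = 0.0011858 arcsec = 1.1858 mas.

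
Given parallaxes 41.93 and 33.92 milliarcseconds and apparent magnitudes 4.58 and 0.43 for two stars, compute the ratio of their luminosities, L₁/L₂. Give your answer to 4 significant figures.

d₁ = 1/p₁ = 1/0.04193″ = 23.849 pc; d₂ = 1/p₂ = 1/0.03392″ = 29.481 pc.
M₁ = m₁ − 5 log₁₀ d₁ + 5 = 4.58 − 6.8874 + 5 = 2.6926.
M₂ = 0.43 − 7.3477 + 5 = -1.9177.
L₁/L₂ = 10^(0.4(M₂ − M₁)) = 10^(0.4 × (-4.6103)) = 10^(-1.84412) = 0.014318.

L₁/L₂ = 0.01432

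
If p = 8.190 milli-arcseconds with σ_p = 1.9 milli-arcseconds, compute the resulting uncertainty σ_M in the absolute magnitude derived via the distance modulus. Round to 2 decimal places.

σ_M = 0.50 mag

M = m − 5 log₁₀ d + 5 = m + 5 log₁₀ p + 5, so ∂M/∂p = 5/(p ln 10).
σ_M = (5/ln 10) · (σ_p/p) = 2.1715 × 1.9/8.190 = 2.1715 × 0.23199 = 0.50377.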